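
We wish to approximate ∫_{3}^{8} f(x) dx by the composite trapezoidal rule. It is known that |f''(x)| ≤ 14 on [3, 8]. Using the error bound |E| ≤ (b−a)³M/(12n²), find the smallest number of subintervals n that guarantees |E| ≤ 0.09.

Need 1750/(12n²) ≤ 0.09.
n² ≥ 1750/(12·0.09) = 1620.37 ⇒ n ≥ 40.2538, so the smallest n is 41.

41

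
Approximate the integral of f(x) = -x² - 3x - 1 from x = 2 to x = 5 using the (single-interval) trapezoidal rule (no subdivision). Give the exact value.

-78

T = (b−a)/2 · [f(2) + f(5)] = 1.5·[(-11) + (-41)] = -78.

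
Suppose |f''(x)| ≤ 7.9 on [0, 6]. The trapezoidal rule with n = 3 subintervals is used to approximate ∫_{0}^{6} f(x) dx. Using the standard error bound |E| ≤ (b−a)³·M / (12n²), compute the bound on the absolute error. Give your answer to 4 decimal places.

15.8000

|E| ≤ (6)³·7.9 / (12·3²) = 1706.4/108 = 15.8000.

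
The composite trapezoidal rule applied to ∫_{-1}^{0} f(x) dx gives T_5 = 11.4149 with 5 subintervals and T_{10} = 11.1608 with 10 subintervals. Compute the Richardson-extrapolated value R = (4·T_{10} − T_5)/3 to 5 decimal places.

11.07610

R = (4·T_{10} − T_5) / 3 = (4·11.1608 − 11.4149)/3 = (33.2283)/3 = 11.07610.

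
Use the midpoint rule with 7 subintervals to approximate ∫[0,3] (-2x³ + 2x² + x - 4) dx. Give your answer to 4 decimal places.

-29.6786

h = (3 − 0)/7 = 0.428571.
Midpoints m₁,…,m₇ = 0.214286, 0.642857, 1.071429, 1.5, 1.928571, 2.357143, 2.785714.
f(m₁)=-3.713557, f(m₂)=-3.061953, f(m₃)=-3.092566, f(m₄)=-4.75, f(m₅)=-8.978863, f(m₆)=-16.723761, f(m₇)=-28.929300.
h·[f(m₁) + f(m₂) + f(m₃) + f(m₄) + f(m₅) + f(m₆) + f(m₇)] = 0.428571·(-69.25) = -29.6786.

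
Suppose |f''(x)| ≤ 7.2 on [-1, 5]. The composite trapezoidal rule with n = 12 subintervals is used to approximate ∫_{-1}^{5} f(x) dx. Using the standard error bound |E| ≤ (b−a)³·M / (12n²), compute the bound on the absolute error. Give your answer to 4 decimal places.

0.9000

|E| ≤ (6)³·7.2 / (12·12²) = 1555.2/1728 = 0.9000.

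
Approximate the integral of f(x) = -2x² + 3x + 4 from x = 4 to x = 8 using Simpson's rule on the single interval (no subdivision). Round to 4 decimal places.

S = (b−a)/6 · [f(4) + 4f(6) + f(8)] = 0.666667·[(-16) + 4·(-50) + (-100)] = -210.6667.

-210.6667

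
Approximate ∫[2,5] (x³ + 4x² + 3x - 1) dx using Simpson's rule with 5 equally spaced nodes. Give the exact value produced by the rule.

336.75

h = (5 − 2)/4 = 0.75.
Nodes x₀,…,x₄ = 2, 2.75, 3.5, 4.25, 5.
f(x) = x³ + 4x² + 3x - 1: f₀=29, f₁=58.296875, f₂=101.375, f₃=160.765625, f₄=239.
(h/3)·[f₀ + 4f₁ + 2f₂ + 4f₃ + f₄] = 0.25·(1347) = 336.75.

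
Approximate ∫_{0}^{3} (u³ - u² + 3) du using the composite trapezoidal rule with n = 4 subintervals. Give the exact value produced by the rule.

h = (3 − 0)/4 = 0.75.
Nodes u₀,…,u₄ = 0, 0.75, 1.5, 2.25, 3.
f(u) = u³ - u² + 3: f₀=3, f₁=2.859375, f₂=4.125, f₃=9.328125, f₄=21.
(h/2)·[f₀ + 2f₁ + 2f₂ + 2f₃ + f₄] = 0.375·(56.625) = 21.234375.

21.234375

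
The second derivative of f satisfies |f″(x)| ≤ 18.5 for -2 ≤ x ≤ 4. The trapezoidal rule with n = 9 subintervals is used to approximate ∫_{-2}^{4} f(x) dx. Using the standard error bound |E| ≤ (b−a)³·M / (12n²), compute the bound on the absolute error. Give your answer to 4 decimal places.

|E| ≤ (6)³·18.5 / (12·9²) = 3996/972 = 4.1111.

4.1111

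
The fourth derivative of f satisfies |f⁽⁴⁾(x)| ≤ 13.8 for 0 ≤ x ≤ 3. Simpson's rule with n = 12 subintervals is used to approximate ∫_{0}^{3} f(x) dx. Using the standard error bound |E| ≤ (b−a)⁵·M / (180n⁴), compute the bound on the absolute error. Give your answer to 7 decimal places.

|E| ≤ (3)⁵·13.8 / (180·12⁴) = 3353.4/3732480 = 0.0008984.

0.0008984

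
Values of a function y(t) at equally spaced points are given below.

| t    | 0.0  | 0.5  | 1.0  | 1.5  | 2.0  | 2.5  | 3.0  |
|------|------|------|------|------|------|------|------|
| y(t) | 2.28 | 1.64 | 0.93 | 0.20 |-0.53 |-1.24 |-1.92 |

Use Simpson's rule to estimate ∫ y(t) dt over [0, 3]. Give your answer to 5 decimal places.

0.59333

h = 0.5, n = 6.
(h/3)·[y₀ + 4y₁ + 2y₂ + 4y₃ + 2y₄ + 4y₅ + y₆] = 0.166667·(3.56) = 0.59333.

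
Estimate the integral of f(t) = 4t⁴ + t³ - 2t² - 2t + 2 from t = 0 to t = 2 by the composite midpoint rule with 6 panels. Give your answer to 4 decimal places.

23.6584

h = (2 − 0)/6 = 0.333333.
Midpoints m₁,…,m₆ = 0.166667, 0.5, 0.833333, 1.166667, 1.5, 1.833333.
f(m₁)=1.618827, f(m₂)=0.875, f(m₃)=1.452160, f(m₄)=5.942901, f(m₅)=18.125, f(m₆)=42.961420.
h·[f(m₁) + f(m₂) + f(m₃) + f(m₄) + f(m₅) + f(m₆)] = 0.333333·(70.975309) = 23.6584.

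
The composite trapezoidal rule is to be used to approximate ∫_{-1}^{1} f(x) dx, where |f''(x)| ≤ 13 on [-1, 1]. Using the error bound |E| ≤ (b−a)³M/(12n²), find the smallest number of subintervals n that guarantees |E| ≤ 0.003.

Need 104/(12n²) ≤ 0.003.
n² ≥ 104/(12·0.003) = 2888.89 ⇒ n ≥ 53.7484, so the smallest n is 54.

54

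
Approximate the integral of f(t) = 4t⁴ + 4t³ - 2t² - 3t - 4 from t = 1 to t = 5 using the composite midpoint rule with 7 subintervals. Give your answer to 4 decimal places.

h = (5 − 1)/7 = 0.571429.
Midpoints m₁,…,m₇ = 1.285714, 1.857143, 2.428571, 3, 3.571429, 4.142857, 4.714286.
f(m₁)=8.268638, f(m₂)=56.733444, f(m₃)=173.356518, f(m₄)=401, f(m₅)=792.761766, f(m₆)=1411.975427, f(m₇)=2332.210329.
h·[f(m₁) + f(m₂) + f(m₃) + f(m₄) + f(m₅) + f(m₆) + f(m₇)] = 0.571429·(5176.306122) = 2957.8892.

2957.8892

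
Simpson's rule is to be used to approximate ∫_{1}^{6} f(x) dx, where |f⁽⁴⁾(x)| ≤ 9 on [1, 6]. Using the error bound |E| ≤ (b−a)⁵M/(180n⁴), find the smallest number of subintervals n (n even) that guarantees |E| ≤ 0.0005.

Need 28125/(180n⁴) ≤ 0.0005.
n⁴ ≥ 28125/(180·0.0005) = 312500 ⇒ n ≥ 23.6435, so the smallest even n is 24. (n must be even for Simpson's rule.)

24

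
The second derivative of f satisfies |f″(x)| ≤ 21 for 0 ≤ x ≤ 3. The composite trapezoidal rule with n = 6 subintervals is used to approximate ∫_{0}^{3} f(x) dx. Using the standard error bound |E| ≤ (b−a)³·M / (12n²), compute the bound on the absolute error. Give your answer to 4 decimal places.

1.3125

|E| ≤ (3)³·21 / (12·6²) = 567/432 = 1.3125.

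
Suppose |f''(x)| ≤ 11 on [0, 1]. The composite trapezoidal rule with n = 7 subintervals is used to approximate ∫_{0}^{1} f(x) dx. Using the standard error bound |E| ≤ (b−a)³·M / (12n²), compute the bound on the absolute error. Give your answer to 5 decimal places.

|E| ≤ (1)³·11 / (12·7²) = 11/588 = 0.01871.

0.01871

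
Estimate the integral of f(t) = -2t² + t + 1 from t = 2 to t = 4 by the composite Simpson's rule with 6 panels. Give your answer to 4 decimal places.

h = (4 − 2)/6 = 0.333333.
Nodes t₀,…,t₆ = 2, 2.333333, 2.666667, 3, 3.333333, 3.666667, 4.
f(t) = -2t² + t + 1: f₀=-5, f₁=-7.555556, f₂=-10.555556, f₃=-14, f₄=-17.888889, f₅=-22.222222, f₆=-27.
(h/3)·[f₀ + 4f₁ + 2f₂ + 4f₃ + 2f₄ + 4f₅ + f₆] = 0.111111·(-264) = -29.3333.

-29.3333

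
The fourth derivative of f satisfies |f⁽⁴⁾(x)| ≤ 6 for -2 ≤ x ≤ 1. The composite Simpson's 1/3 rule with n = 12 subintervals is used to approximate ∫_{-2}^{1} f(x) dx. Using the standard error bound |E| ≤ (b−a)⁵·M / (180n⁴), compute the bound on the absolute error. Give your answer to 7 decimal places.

|E| ≤ (3)⁵·6 / (180·12⁴) = 1458/3732480 = 0.0003906.

0.0003906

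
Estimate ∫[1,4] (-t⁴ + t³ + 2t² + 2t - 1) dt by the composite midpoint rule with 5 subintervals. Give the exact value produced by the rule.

-83.93634

h = (4 − 1)/5 = 0.6.
Midpoints m₁,…,m₅ = 1.3, 1.9, 2.5, 3.1, 3.7.
f(m₁)=4.3209, f(m₂)=3.8469, f(m₃)=-6.9375, f(m₄)=-38.1411, f(m₅)=-102.9831.
h·[f(m₁) + f(m₂) + f(m₃) + f(m₄) + f(m₅)] = 0.6·(-139.8939) = -83.93634.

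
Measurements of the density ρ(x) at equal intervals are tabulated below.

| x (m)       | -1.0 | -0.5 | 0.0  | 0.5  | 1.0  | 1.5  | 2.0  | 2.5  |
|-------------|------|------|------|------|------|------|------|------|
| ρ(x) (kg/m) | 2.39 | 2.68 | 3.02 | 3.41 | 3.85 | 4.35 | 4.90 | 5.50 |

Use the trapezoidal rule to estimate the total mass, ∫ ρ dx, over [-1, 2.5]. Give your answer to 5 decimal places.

h = 0.5, n = 7.
(h/2)·[y₀ + 2y₁ + 2y₂ + 2y₃ + 2y₄ + 2y₅ + 2y₆ + y₇] = 0.25·(52.31) = 13.07750.

13.07750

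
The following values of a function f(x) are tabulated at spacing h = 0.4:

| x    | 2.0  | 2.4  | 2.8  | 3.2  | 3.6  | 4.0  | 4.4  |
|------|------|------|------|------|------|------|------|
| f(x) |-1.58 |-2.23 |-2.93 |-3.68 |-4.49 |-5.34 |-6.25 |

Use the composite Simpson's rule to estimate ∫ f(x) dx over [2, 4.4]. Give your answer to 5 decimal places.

h = 0.4, n = 6.
(h/3)·[y₀ + 4y₁ + 2y₂ + 4y₃ + 2y₄ + 4y₅ + y₆] = 0.133333·(-67.67) = -9.02267.

-9.02267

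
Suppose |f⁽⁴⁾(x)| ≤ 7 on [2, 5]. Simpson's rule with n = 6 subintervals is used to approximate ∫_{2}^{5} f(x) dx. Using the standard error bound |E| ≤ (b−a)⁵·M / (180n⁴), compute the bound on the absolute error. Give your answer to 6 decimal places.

|E| ≤ (3)⁵·7 / (180·6⁴) = 1701/233280 = 0.007292.

0.007292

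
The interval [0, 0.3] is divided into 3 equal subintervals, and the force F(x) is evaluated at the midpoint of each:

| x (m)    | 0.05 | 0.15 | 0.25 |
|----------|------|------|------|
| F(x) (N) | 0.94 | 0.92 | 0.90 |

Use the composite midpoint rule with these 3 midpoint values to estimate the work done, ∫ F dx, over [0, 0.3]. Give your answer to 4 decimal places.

h = 0.1, n = 3.
h·[y(m₁) + y(m₂) + y(m₃)] = 0.1·(2.76) = 0.2760.

0.2760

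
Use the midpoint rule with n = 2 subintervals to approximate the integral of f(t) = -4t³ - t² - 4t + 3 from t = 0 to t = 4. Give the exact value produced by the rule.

h = (4 − 0)/2 = 2.
Midpoints m₁,…,m₂ = 1, 3.
f(m₁)=-6, f(m₂)=-126.
h·[f(m₁) + f(m₂)] = 2·(-132) = -264.

-264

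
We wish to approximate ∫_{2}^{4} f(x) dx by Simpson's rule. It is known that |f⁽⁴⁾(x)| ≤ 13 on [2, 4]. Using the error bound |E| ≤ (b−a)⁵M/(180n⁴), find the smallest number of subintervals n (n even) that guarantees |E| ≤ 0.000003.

Need 416/(180n⁴) ≤ 0.000003.
n⁴ ≥ 416/(180·0.000003) = 770370 ⇒ n ≥ 29.6261, so the smallest even n is 30. (n must be even for Simpson's rule.)

30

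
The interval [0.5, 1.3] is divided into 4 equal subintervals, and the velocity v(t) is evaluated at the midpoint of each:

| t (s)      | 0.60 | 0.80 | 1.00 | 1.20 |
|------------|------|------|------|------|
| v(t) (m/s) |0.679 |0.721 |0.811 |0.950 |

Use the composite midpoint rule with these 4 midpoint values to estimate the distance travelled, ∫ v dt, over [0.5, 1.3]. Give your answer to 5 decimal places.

h = 0.2, n = 4.
h·[y(m₁) + y(m₂) + y(m₃) + y(m₄)] = 0.2·(3.161) = 0.63220.

0.63220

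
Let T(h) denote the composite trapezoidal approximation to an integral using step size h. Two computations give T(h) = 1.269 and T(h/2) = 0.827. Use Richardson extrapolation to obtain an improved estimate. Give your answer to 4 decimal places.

R = (4·T(h/2) − T(h)) / 3 = (4·0.827 − 1.269)/3 = (2.039)/3 = 0.6797.

0.6797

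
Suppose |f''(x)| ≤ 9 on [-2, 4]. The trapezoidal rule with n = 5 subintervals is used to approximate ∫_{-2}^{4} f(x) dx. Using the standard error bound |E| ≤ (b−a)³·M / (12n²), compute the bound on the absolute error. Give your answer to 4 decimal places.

6.4800

|E| ≤ (6)³·9 / (12·5²) = 1944/300 = 6.4800.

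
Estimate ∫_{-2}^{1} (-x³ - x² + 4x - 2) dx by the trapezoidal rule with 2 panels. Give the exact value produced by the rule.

-10.6875

h = (1 − (-2))/2 = 1.5.
Nodes x₀,…,x₂ = -2, -0.5, 1.
f(x) = -x³ - x² + 4x - 2: f₀=-6, f₁=-4.125, f₂=0.
(h/2)·[f₀ + 2f₁ + f₂] = 0.75·(-14.25) = -10.6875.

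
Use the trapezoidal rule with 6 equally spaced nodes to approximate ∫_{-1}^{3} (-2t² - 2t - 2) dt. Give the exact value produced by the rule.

-35.52

h = (3 − (-1))/5 = 0.8.
Nodes t₀,…,t₅ = -1, -0.2, 0.6, 1.4, 2.2, 3.
f(t) = -2t² - 2t - 2: f₀=-2, f₁=-1.68, f₂=-3.92, f₃=-8.72, f₄=-16.08, f₅=-26.
(h/2)·[f₀ + 2f₁ + 2f₂ + 2f₃ + 2f₄ + f₅] = 0.4·(-88.8) = -35.52.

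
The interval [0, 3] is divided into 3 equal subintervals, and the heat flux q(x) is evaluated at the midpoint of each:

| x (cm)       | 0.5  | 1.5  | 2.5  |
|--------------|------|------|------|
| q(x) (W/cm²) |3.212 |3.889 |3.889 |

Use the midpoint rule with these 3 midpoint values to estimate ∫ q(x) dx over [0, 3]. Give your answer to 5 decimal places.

h = 1, n = 3.
h·[y(m₁) + y(m₂) + y(m₃)] = 1·(10.990) = 10.99000.

10.99000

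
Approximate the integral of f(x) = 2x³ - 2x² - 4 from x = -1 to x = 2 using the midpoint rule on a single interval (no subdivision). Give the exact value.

M = (b−a)·f(0.5) = 3·(-4.25) = -12.75.

-12.75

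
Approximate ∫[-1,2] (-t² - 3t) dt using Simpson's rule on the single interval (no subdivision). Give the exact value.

-7.5

S = (b−a)/6 · [f(-1) + 4f(0.5) + f(2)] = 0.5·[2 + 4·(-1.75) + (-10)] = -7.5.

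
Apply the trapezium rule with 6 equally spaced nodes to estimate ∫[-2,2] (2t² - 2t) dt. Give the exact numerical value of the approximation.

11.52

h = (2 − (-2))/5 = 0.8.
Nodes t₀,…,t₅ = -2, -1.2, -0.4, 0.4, 1.2, 2.
f(t) = 2t² - 2t: f₀=12, f₁=5.28, f₂=1.12, f₃=-0.48, f₄=0.48, f₅=4.
(h/2)·[f₀ + 2f₁ + 2f₂ + 2f₃ + 2f₄ + f₅] = 0.4·(28.8) = 11.52.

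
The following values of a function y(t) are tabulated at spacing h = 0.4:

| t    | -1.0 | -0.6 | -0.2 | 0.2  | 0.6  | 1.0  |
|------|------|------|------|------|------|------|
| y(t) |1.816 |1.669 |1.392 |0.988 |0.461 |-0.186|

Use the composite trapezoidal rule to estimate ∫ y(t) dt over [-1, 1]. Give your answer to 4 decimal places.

h = 0.4, n = 5.
(h/2)·[y₀ + 2y₁ + 2y₂ + 2y₃ + 2y₄ + y₅] = 0.2·(10.650) = 2.1300.

2.1300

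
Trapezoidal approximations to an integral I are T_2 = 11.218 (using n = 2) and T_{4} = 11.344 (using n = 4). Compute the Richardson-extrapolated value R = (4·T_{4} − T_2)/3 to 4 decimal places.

11.3860

R = (4·T_{4} − T_2) / 3 = (4·11.344 − 11.218)/3 = (34.158)/3 = 11.3860.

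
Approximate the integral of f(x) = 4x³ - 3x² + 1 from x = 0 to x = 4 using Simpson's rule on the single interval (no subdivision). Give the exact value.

S = (b−a)/6 · [f(0) + 4f(2) + f(4)] = 0.666667·[1 + 4·21 + 209] = 196.

196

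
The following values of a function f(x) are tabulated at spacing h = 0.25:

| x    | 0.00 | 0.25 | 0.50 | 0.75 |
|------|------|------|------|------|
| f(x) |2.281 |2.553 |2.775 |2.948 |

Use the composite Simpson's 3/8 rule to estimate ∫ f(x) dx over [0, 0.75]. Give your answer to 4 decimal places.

h = 0.25, n = 3.
(3h/8)·[y₀ + 3y₁ + 3y₂ + y₃] = 0.09375·(21.213) = 1.9887.

1.9887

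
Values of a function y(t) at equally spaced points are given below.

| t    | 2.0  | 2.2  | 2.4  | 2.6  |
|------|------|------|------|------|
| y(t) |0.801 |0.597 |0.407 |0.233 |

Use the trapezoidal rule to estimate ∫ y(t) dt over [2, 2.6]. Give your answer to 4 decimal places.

0.3042

h = 0.2, n = 3.
(h/2)·[y₀ + 2y₁ + 2y₂ + y₃] = 0.1·(3.042) = 0.3042.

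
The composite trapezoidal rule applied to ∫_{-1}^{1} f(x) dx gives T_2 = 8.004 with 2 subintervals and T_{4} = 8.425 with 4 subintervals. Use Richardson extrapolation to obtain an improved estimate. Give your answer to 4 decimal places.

8.5653

R = (4·T_{4} − T_2) / 3 = (4·8.425 − 8.004)/3 = (25.696)/3 = 8.5653.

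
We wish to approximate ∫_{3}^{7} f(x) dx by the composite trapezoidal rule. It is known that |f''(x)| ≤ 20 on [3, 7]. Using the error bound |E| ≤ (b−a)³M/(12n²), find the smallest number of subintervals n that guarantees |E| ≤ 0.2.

Need 1280/(12n²) ≤ 0.2.
n² ≥ 1280/(12·0.2) = 533.333 ⇒ n ≥ 23.0940, so the smallest n is 24.

24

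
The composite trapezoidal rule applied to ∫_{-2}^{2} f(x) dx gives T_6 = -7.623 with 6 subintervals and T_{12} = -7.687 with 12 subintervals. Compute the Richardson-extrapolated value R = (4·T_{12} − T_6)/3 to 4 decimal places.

-7.7083

R = (4·T_{12} − T_6) / 3 = (4·(-7.687) − (-7.623))/3 = (-23.125)/3 = -7.7083.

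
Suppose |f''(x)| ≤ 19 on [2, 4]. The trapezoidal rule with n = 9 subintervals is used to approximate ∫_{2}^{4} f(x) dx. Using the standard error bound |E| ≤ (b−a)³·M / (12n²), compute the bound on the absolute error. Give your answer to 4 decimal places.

|E| ≤ (2)³·19 / (12·9²) = 152/972 = 0.1564.

0.1564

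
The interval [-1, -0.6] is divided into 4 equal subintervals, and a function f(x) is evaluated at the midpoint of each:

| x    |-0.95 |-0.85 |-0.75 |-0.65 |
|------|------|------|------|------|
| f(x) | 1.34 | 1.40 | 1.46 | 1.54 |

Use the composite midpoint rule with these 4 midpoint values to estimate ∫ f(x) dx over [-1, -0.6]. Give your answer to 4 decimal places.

h = 0.1, n = 4.
h·[y(m₁) + y(m₂) + y(m₃) + y(m₄)] = 0.1·(5.74) = 0.5740.

0.5740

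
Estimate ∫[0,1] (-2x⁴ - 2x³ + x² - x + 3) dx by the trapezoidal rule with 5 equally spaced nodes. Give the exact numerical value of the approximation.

h = (1 − 0)/4 = 0.25.
Nodes x₀,…,x₄ = 0, 0.25, 0.5, 0.75, 1.
f(x) = -2x⁴ - 2x³ + x² - x + 3: f₀=3, f₁=2.7734375, f₂=2.375, f₃=1.3359375, f₄=-1.
(h/2)·[f₀ + 2f₁ + 2f₂ + 2f₃ + f₄] = 0.125·(14.96875) = 1.87109375.

1.87109375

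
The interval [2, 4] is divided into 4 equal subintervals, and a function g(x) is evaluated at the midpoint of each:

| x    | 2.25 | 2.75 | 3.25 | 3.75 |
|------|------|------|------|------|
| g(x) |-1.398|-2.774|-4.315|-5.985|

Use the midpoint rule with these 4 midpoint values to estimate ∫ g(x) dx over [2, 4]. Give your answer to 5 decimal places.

-7.23600

h = 0.5, n = 4.
h·[y(m₁) + y(m₂) + y(m₃) + y(m₄)] = 0.5·(-14.472) = -7.23600.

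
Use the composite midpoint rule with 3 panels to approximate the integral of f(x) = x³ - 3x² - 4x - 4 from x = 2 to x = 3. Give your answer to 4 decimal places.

h = (3 − 2)/3 = 0.333333.
Midpoints m₁,…,m₃ = 2.166667, 2.5, 2.833333.
f(m₁)=-16.578704, f(m₂)=-17.125, f(m₃)=-16.671296.
h·[f(m₁) + f(m₂) + f(m₃)] = 0.333333·(-50.375) = -16.7917.

-16.7917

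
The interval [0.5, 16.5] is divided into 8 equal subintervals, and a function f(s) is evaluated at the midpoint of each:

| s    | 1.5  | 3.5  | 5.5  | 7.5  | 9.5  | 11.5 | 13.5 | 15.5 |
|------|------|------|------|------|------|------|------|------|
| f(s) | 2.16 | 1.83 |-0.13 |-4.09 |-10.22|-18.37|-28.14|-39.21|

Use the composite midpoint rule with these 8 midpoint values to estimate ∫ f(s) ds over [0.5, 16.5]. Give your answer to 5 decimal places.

-192.34000

h = 2, n = 8.
h·[y(m₁) + y(m₂) + y(m₃) + y(m₄) + y(m₅) + y(m₆) + y(m₇) + y(m₈)] = 2·(-96.17) = -192.34000.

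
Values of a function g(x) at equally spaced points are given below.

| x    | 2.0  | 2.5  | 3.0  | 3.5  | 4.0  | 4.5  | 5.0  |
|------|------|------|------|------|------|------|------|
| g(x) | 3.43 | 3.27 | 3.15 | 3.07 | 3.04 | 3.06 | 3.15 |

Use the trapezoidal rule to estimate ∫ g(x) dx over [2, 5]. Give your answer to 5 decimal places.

9.44000

h = 0.5, n = 6.
(h/2)·[y₀ + 2y₁ + 2y₂ + 2y₃ + 2y₄ + 2y₅ + y₆] = 0.25·(37.76) = 9.44000.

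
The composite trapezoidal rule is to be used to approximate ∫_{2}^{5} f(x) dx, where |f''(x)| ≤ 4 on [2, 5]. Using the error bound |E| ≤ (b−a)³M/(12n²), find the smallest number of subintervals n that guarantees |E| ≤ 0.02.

Need 108/(12n²) ≤ 0.02.
n² ≥ 108/(12·0.02) = 450 ⇒ n ≥ 21.2132, so the smallest n is 22.

22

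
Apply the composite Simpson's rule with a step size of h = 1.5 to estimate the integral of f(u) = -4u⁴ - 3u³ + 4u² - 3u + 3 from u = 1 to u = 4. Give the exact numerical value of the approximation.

-947.25

h = (4 − 1)/2 = 1.5.
Nodes u₀,…,u₂ = 1, 2.5, 4.
f(u) = -4u⁴ - 3u³ + 4u² - 3u + 3: f₀=-3, f₁=-182.625, f₂=-1161.
(h/3)·[f₀ + 4f₁ + f₂] = 0.5·(-1894.5) = -947.25.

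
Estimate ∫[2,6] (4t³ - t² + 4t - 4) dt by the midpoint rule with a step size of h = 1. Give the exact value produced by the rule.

h = (6 − 2)/4 = 1.
Midpoints m₁,…,m₄ = 2.5, 3.5, 4.5, 5.5.
f(m₁)=62.25, f(m₂)=169.25, f(m₃)=358.25, f(m₄)=653.25.
h·[f(m₁) + f(m₂) + f(m₃) + f(m₄)] = 1·(1243) = 1243.

1243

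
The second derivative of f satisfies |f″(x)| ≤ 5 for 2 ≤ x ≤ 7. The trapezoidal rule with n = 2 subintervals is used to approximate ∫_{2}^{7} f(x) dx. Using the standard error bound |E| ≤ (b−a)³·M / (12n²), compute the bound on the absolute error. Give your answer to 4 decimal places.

|E| ≤ (5)³·5 / (12·2²) = 625/48 = 13.0208.

13.0208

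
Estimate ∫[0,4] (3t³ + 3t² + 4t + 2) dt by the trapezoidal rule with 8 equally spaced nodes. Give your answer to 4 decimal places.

h = (4 − 0)/7 = 0.571429.
Nodes t₀,…,t₇ = 0, 0.571429, 1.142857, 1.714286, 2.285714, 2.857143, 3.428571, 4.
f(t) = 3t³ + 3t² + 4t + 2: f₀=2, f₁=5.825073, f₂=14.967930, f₃=32.787172, f₄=62.641399, f₅=107.889213, f₆=171.889213, f₇=258.
(h/2)·[f₀ + 2f₁ + 2f₂ + 2f₃ + 2f₄ + 2f₅ + 2f₆ + f₇] = 0.285714·(1052) = 300.5714.

300.5714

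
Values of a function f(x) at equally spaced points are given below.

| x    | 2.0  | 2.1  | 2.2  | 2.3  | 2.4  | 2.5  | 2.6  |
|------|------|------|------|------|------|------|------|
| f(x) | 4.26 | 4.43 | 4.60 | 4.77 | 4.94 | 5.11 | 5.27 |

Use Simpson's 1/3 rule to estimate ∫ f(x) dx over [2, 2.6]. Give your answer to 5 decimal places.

2.86167

h = 0.1, n = 6.
(h/3)·[y₀ + 4y₁ + 2y₂ + 4y₃ + 2y₄ + 4y₅ + y₆] = 0.033333·(85.85) = 2.86167.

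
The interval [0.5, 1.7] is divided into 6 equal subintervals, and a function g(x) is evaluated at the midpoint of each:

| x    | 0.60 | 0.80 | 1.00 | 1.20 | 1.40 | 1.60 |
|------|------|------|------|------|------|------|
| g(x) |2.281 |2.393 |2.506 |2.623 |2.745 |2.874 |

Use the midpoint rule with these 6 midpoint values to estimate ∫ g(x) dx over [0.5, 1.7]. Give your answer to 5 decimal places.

h = 0.2, n = 6.
h·[y(m₁) + y(m₂) + y(m₃) + y(m₄) + y(m₅) + y(m₆)] = 0.2·(15.422) = 3.08440.

3.08440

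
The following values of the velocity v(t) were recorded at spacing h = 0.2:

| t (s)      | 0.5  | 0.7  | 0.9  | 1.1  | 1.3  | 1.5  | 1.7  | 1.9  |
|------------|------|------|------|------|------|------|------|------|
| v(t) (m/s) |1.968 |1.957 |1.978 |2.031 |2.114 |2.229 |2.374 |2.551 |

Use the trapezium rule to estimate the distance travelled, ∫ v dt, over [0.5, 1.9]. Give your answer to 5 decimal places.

2.98850

h = 0.2, n = 7.
(h/2)·[y₀ + 2y₁ + 2y₂ + 2y₃ + 2y₄ + 2y₅ + 2y₆ + y₇] = 0.1·(29.885) = 2.98850.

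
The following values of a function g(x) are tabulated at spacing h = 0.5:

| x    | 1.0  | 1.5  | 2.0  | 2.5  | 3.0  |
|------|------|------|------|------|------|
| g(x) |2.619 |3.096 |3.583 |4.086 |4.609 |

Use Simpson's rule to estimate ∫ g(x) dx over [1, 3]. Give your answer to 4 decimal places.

h = 0.5, n = 4.
(h/3)·[y₀ + 4y₁ + 2y₂ + 4y₃ + y₄] = 0.166667·(43.122) = 7.1870.

7.1870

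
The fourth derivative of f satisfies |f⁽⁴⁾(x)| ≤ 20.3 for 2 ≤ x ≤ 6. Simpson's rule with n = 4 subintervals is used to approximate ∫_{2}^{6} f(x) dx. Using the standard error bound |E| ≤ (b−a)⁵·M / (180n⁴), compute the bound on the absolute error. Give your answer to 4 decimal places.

0.4511

|E| ≤ (4)⁵·20.3 / (180·4⁴) = 20787.2/46080 = 0.4511.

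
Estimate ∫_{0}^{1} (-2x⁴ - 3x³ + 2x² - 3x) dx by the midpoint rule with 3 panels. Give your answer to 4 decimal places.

h = (1 − 0)/3 = 0.333333.
Midpoints m₁,…,m₃ = 0.166667, 0.5, 0.833333.
f(m₁)=-0.459877, f(m₂)=-1.5, f(m₃)=-3.811728.
h·[f(m₁) + f(m₂) + f(m₃)] = 0.333333·(-5.771605) = -1.9239.

-1.9239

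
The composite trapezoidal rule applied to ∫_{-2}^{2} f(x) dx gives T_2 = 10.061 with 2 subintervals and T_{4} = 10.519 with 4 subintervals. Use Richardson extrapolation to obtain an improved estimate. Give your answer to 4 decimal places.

R = (4·T_{4} − T_2) / 3 = (4·10.519 − 10.061)/3 = (32.015)/3 = 10.6717.

10.6717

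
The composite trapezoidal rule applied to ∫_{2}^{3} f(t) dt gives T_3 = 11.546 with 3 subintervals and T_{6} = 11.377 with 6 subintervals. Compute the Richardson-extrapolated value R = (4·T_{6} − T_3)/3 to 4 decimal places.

R = (4·T_{6} − T_3) / 3 = (4·11.377 − 11.546)/3 = (33.962)/3 = 11.3207.

11.3207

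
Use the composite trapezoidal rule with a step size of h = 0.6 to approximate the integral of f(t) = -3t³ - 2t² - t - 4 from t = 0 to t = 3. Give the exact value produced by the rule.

h = (3 − 0)/5 = 0.6.
Nodes t₀,…,t₅ = 0, 0.6, 1.2, 1.8, 2.4, 3.
f(t) = -3t³ - 2t² - t - 4: f₀=-4, f₁=-5.968, f₂=-13.264, f₃=-29.776, f₄=-59.392, f₅=-106.
(h/2)·[f₀ + 2f₁ + 2f₂ + 2f₃ + 2f₄ + f₅] = 0.3·(-326.8) = -98.04.

-98.04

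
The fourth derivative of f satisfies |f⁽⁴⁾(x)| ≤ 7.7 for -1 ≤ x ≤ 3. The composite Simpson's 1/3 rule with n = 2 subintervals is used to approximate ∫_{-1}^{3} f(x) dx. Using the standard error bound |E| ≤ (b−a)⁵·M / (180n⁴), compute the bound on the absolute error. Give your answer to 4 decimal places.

|E| ≤ (4)⁵·7.7 / (180·2⁴) = 7884.8/2880 = 2.7378.

2.7378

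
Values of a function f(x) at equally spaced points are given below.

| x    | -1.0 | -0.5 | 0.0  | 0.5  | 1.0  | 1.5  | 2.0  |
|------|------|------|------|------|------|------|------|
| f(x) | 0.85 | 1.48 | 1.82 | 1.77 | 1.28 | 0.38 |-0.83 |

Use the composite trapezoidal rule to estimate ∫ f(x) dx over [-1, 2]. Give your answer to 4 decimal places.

3.3700

h = 0.5, n = 6.
(h/2)·[y₀ + 2y₁ + 2y₂ + 2y₃ + 2y₄ + 2y₅ + y₆] = 0.25·(13.48) = 3.3700.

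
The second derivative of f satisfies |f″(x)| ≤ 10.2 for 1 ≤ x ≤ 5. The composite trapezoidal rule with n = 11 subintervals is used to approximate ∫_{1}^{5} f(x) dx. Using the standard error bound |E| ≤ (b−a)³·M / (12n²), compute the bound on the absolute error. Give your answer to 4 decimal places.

0.4496

|E| ≤ (4)³·10.2 / (12·11²) = 652.8/1452 = 0.4496.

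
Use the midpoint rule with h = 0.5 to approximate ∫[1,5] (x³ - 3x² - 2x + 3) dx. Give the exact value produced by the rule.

19.5

h = (5 − 1)/8 = 0.5.
Midpoints m₁,…,m₈ = 1.25, 1.75, 2.25, 2.75, 3.25, 3.75, 4.25, 4.75.
f(m₁)=-2.234375, f(m₂)=-4.328125, f(m₃)=-5.296875, f(m₄)=-4.390625, f(m₅)=-0.859375, f(m₆)=6.046875, f(m₇)=17.078125, f(m₈)=32.984375.
h·[f(m₁) + f(m₂) + f(m₃) + f(m₄) + f(m₅) + f(m₆) + f(m₇) + f(m₈)] = 0.5·(39) = 19.5.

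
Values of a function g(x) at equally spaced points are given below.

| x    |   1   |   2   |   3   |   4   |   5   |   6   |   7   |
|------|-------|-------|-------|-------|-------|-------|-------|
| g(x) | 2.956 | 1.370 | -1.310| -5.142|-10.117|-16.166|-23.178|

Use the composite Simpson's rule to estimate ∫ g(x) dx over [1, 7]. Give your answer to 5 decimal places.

h = 1, n = 6.
(h/3)·[y₀ + 4y₁ + 2y₂ + 4y₃ + 2y₄ + 4y₅ + y₆] = 0.333333·(-122.828) = -40.94267.

-40.94267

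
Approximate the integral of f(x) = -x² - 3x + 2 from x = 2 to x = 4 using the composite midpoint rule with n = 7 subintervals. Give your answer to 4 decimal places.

-32.6531

h = (4 − 2)/7 = 0.285714.
Midpoints m₁,…,m₇ = 2.142857, 2.428571, 2.714286, 3, 3.285714, 3.571429, 3.857143.
f(m₁)=-9.020408, f(m₂)=-11.183673, f(m₃)=-13.510204, f(m₄)=-16, f(m₅)=-18.653061, f(m₆)=-21.469388, f(m₇)=-24.448980.
h·[f(m₁) + f(m₂) + f(m₃) + f(m₄) + f(m₅) + f(m₆) + f(m₇)] = 0.285714·(-114.285714) = -32.6531.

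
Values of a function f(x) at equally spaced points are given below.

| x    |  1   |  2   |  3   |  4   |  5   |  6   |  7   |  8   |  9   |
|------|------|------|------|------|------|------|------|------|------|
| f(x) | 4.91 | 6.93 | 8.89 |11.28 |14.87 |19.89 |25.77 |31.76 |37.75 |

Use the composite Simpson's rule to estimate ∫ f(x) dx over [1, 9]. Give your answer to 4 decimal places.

140.3867

h = 1, n = 8.
(h/3)·[y₀ + 4y₁ + 2y₂ + 4y₃ + 2y₄ + 4y₅ + 2y₆ + 4y₇ + y₈] = 0.333333·(421.16) = 140.3867.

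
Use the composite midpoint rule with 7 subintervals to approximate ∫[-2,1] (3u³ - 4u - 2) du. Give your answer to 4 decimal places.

-11.0434

h = (1 − (-2))/7 = 0.428571.
Midpoints m₁,…,m₇ = -1.785714, -1.357143, -0.928571, -0.5, -0.071429, 0.357143, 0.785714.
f(m₁)=-11.939869, f(m₂)=-4.070335, f(m₃)=-0.687682, f(m₄)=-0.375, f(m₅)=-1.715379, f(m₆)=-3.291910, f(m₇)=-3.687682.
h·[f(m₁) + f(m₂) + f(m₃) + f(m₄) + f(m₅) + f(m₆) + f(m₇)] = 0.428571·(-25.767857) = -11.0434.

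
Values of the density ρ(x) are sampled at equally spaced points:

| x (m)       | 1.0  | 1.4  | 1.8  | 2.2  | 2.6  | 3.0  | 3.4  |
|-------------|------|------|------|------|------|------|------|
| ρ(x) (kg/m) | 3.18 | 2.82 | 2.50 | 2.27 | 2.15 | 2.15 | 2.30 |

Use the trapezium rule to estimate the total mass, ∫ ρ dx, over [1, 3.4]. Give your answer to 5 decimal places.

5.85200

h = 0.4, n = 6.
(h/2)·[y₀ + 2y₁ + 2y₂ + 2y₃ + 2y₄ + 2y₅ + y₆] = 0.2·(29.26) = 5.85200.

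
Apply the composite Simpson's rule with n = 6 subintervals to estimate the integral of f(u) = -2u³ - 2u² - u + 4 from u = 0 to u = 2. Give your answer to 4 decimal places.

-7.3333

h = (2 − 0)/6 = 0.333333.
Nodes u₀,…,u₆ = 0, 0.333333, 0.666667, 1, 1.333333, 1.666667, 2.
f(u) = -2u³ - 2u² - u + 4: f₀=4, f₁=3.370370, f₂=1.851852, f₃=-1, f₄=-5.629630, f₅=-12.481481, f₆=-22.
(h/3)·[f₀ + 4f₁ + 2f₂ + 4f₃ + 2f₄ + 4f₅ + f₆] = 0.111111·(-66) = -7.3333.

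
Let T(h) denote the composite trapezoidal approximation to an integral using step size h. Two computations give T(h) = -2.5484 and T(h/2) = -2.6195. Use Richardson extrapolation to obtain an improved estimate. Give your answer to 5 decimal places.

R = (4·T(h/2) − T(h)) / 3 = (4·(-2.6195) − (-2.5484))/3 = (-7.9296)/3 = -2.64320.

-2.64320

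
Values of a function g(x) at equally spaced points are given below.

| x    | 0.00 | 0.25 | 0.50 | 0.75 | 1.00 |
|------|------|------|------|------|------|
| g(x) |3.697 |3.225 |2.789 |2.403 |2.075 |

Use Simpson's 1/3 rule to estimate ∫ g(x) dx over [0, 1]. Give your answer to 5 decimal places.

2.82183

h = 0.25, n = 4.
(h/3)·[y₀ + 4y₁ + 2y₂ + 4y₃ + y₄] = 0.083333·(33.862) = 2.82183.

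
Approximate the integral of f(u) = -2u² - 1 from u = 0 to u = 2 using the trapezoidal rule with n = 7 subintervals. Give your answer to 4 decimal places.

-7.3878

h = (2 − 0)/7 = 0.285714.
Nodes u₀,…,u₇ = 0, 0.285714, 0.571429, 0.857143, 1.142857, 1.428571, 1.714286, 2.
f(u) = -2u² - 1: f₀=-1, f₁=-1.163265, f₂=-1.653061, f₃=-2.469388, f₄=-3.612245, f₅=-5.081633, f₆=-6.877551, f₇=-9.
(h/2)·[f₀ + 2f₁ + 2f₂ + 2f₃ + 2f₄ + 2f₅ + 2f₆ + f₇] = 0.142857·(-51.714286) = -7.3878.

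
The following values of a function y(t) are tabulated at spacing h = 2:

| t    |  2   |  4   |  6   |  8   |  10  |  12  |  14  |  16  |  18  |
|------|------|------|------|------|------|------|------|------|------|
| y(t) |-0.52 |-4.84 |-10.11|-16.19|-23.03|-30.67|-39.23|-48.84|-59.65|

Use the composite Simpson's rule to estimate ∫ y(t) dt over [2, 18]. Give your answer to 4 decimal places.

-404.7133

h = 2, n = 8.
(h/3)·[y₀ + 4y₁ + 2y₂ + 4y₃ + 2y₄ + 4y₅ + 2y₆ + 4y₇ + y₈] = 0.666667·(-607.07) = -404.7133.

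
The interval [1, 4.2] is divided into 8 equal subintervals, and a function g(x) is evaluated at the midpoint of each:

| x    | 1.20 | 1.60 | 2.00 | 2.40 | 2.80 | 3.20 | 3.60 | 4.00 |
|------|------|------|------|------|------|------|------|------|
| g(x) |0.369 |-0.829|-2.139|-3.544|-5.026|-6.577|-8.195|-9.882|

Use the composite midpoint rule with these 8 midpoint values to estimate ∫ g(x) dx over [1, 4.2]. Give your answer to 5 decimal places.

h = 0.4, n = 8.
h·[y(m₁) + y(m₂) + y(m₃) + y(m₄) + y(m₅) + y(m₆) + y(m₇) + y(m₈)] = 0.4·(-35.823) = -14.32920.

-14.32920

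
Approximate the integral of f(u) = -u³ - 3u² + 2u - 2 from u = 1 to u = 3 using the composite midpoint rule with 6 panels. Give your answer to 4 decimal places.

h = (3 − 1)/6 = 0.333333.
Midpoints m₁,…,m₆ = 1.166667, 1.5, 1.833333, 2.166667, 2.5, 2.833333.
f(m₁)=-5.337963, f(m₂)=-9.125, f(m₃)=-14.578704, f(m₄)=-21.921296, f(m₅)=-31.375, f(m₆)=-43.162037.
h·[f(m₁) + f(m₂) + f(m₃) + f(m₄) + f(m₅) + f(m₆)] = 0.333333·(-125.5) = -41.8333.

-41.8333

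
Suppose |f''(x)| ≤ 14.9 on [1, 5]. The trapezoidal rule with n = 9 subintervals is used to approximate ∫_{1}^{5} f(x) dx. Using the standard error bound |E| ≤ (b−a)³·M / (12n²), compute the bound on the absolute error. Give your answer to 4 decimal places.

|E| ≤ (4)³·14.9 / (12·9²) = 953.6/972 = 0.9811.

0.9811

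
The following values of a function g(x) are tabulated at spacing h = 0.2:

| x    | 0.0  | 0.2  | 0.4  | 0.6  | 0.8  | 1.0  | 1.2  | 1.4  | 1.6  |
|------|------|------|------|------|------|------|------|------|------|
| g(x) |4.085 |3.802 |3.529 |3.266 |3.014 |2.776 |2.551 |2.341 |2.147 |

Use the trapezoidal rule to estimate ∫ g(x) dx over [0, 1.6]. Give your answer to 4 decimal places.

h = 0.2, n = 8.
(h/2)·[y₀ + 2y₁ + 2y₂ + 2y₃ + 2y₄ + 2y₅ + 2y₆ + 2y₇ + y₈] = 0.1·(48.790) = 4.8790.

4.8790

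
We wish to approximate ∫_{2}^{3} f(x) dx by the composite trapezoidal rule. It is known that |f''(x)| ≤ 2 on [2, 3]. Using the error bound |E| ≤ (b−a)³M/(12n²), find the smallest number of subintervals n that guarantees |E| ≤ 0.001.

Need 2/(12n²) ≤ 0.001.
n² ≥ 2/(12·0.001) = 166.667 ⇒ n ≥ 12.9099, so the smallest n is 13.

13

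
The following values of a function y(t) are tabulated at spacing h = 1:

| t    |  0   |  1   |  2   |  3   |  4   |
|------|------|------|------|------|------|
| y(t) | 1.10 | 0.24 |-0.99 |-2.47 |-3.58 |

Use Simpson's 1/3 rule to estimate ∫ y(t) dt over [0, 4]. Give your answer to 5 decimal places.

h = 1, n = 4.
(h/3)·[y₀ + 4y₁ + 2y₂ + 4y₃ + y₄] = 0.333333·(-13.38) = -4.46000.

-4.46000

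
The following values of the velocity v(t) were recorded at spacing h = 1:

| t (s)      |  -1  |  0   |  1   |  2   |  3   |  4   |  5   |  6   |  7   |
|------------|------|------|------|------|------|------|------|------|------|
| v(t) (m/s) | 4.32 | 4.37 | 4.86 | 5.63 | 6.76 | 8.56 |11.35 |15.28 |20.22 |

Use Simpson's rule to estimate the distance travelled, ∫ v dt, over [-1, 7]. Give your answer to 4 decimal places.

68.6133

h = 1, n = 8.
(h/3)·[y₀ + 4y₁ + 2y₂ + 4y₃ + 2y₄ + 4y₅ + 2y₆ + 4y₇ + y₈] = 0.333333·(205.84) = 68.6133.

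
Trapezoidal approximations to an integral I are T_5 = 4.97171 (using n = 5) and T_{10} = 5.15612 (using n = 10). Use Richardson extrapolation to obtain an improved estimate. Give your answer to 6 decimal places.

5.217590

R = (4·T_{10} − T_5) / 3 = (4·5.15612 − 4.97171)/3 = (15.65277)/3 = 5.217590.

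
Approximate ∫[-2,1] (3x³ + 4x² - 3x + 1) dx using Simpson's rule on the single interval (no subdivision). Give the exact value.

8.25

S = (b−a)/6 · [f(-2) + 4f(-0.5) + f(1)] = 0.5·[(-1) + 4·3.125 + 5] = 8.25.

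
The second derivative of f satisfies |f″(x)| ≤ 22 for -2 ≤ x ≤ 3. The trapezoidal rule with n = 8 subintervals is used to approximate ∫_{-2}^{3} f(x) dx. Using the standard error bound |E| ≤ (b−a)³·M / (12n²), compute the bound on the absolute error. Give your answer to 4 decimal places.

3.5807

|E| ≤ (5)³·22 / (12·8²) = 2750/768 = 3.5807.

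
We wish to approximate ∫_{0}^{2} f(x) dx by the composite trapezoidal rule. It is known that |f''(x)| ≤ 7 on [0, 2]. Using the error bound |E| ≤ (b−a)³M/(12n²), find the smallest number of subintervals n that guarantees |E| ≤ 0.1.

7

Need 56/(12n²) ≤ 0.1.
n² ≥ 56/(12·0.1) = 46.6667 ⇒ n ≥ 6.8313, so the smallest n is 7.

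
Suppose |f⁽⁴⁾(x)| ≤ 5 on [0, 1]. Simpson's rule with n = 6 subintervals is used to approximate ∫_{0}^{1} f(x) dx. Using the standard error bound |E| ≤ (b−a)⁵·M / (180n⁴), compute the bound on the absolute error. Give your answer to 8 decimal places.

0.00002143

|E| ≤ (1)⁵·5 / (180·6⁴) = 5/233280 = 0.00002143.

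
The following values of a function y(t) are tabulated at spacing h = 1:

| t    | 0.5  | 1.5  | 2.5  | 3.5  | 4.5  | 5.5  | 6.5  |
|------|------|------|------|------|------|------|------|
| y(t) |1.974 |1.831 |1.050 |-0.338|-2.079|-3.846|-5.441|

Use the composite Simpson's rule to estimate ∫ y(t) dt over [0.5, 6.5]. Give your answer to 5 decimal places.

-4.97900

h = 1, n = 6.
(h/3)·[y₀ + 4y₁ + 2y₂ + 4y₃ + 2y₄ + 4y₅ + y₆] = 0.333333·(-14.937) = -4.97900.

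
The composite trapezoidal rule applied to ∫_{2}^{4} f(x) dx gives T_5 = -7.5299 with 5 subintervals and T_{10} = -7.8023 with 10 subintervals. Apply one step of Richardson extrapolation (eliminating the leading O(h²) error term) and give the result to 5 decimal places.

R = (4·T_{10} − T_5) / 3 = (4·(-7.8023) − (-7.5299))/3 = (-23.6793)/3 = -7.89310.

-7.89310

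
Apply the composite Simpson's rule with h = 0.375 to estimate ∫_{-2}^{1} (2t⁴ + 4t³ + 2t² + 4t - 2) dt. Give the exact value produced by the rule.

h = (1 − (-2))/8 = 0.375.
Nodes t₀,…,t₈ = -2, -1.625, -1.25, -0.875, -0.5, -0.125, 0.25, 0.625, 1.
f(t) = 2t⁴ + 4t³ + 2t² + 4t - 2: f₀=-2, f₁=-6.43701171875, f₂=-6.8046875, f₃=-5.47607421875, f₄=-3.875, f₅=-2.47607421875, f₆=-0.8046875, f₇=2.56298828125, f₈=10.
(h/3)·[f₀ + 4f₁ + 2f₂ + 4f₃ + 2f₄ + 4f₅ + 2f₆ + 4f₇ + f₈] = 0.125·(-62.2734375) = -7.7841796875.

-7.7841796875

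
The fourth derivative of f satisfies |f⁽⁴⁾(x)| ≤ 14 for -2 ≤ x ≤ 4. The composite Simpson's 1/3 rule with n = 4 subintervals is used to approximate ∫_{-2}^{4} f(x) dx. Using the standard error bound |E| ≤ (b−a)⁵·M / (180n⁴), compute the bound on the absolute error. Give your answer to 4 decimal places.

|E| ≤ (6)⁵·14 / (180·4⁴) = 108864/46080 = 2.3625.

2.3625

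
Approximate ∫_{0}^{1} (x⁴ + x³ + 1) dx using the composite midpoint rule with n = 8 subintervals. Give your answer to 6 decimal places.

h = (1 − 0)/8 = 0.125.
Midpoints m₁,…,m₈ = 0.0625, 0.1875, 0.3125, 0.4375, 0.5625, 0.6875, 0.8125, 0.9375.
f(m₁)=1.0002593994140625, f(m₂)=1.0078277587890625, f(m₃)=1.0400543212890625, f(m₄)=1.1203765869140625, f(m₅)=1.2780914306640625, f(m₆)=1.5483551025390625, f(m₇)=1.9721832275390625, f(m₈)=2.5964508056640625.
h·[f(m₁) + f(m₂) + f(m₃) + f(m₄) + f(m₅) + f(m₆) + f(m₇) + f(m₈)] = 0.125·(11.5635986328125) = 1.445450.

1.445450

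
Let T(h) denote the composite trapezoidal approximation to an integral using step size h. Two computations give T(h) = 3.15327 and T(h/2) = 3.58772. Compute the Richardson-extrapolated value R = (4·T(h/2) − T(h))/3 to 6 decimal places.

R = (4·T(h/2) − T(h)) / 3 = (4·3.58772 − 3.15327)/3 = (11.19761)/3 = 3.732537.

3.732537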